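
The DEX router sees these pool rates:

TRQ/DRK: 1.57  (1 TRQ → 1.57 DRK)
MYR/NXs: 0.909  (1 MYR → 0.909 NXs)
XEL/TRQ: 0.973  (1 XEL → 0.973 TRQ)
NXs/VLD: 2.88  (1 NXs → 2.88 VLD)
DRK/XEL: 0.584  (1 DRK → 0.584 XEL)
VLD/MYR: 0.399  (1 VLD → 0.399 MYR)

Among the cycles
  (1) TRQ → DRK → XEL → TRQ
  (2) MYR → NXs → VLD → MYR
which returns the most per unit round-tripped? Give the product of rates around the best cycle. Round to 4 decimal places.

(1) 1.57 × 0.584 × 0.973 = 0.89212
(2) 0.909 × 2.88 × 0.399 = 1.04455
Highest is cycle (2) at 1.0446 (>1, arbitrage).

1.0446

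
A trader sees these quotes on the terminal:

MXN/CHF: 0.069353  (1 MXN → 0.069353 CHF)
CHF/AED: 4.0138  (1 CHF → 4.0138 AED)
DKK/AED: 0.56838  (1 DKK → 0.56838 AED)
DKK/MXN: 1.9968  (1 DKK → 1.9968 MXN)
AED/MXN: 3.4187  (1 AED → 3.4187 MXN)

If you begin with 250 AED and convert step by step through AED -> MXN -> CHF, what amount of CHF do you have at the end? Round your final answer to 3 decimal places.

59.274

250 AED × 3.4187 = 854.675 MXN
854.675 MXN × 0.069353 = 59.274275275 CHF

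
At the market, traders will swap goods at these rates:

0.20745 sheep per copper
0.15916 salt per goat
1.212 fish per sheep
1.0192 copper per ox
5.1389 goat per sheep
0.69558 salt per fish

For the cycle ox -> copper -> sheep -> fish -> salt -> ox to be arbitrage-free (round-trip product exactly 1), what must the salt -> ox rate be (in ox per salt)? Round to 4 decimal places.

Known legs of the cycle: 1.0192 × 0.20745 × 1.212 × 0.69558 = 0.1782471358833984
For no arbitrage the full-cycle product must be 1, so the missing rate is 1 / 0.1782471358833984 ≈ 5.610188.

5.6102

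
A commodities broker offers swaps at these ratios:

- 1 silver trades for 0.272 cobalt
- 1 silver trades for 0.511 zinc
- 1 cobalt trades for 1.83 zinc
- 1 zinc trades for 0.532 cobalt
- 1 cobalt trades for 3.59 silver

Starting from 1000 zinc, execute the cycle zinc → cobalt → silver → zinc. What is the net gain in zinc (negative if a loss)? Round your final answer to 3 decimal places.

1000 zinc × 0.532 = 532 cobalt
532 cobalt × 3.59 = 1909.88 silver
1909.88 silver × 0.511 = 975.94868 zinc
Net change: 975.94868 − 1000 = -24.05132 zinc

-24.051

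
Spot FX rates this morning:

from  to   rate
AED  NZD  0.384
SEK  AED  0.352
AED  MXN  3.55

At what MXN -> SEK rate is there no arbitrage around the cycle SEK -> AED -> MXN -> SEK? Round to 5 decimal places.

0.80026

Known legs of the cycle: 0.352 × 3.55 = 1.2496
For no arbitrage the full-cycle product must be 1, so the missing rate is 1 / 1.2496 ≈ 0.8002561.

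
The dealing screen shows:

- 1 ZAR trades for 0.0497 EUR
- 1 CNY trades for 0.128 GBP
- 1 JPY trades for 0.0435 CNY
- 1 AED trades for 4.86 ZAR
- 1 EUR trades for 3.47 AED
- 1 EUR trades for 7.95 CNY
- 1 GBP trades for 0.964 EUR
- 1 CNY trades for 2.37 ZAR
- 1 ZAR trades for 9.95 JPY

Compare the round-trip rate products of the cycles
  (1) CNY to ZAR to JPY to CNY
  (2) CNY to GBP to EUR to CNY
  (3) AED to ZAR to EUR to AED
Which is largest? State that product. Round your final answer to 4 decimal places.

(1) 2.37 × 9.95 × 0.0435 = 1.02580
(2) 0.128 × 0.964 × 7.95 = 0.98097
(3) 4.86 × 0.0497 × 3.47 = 0.83815
Highest is cycle (1) at 1.0258 (>1, arbitrage).

1.0258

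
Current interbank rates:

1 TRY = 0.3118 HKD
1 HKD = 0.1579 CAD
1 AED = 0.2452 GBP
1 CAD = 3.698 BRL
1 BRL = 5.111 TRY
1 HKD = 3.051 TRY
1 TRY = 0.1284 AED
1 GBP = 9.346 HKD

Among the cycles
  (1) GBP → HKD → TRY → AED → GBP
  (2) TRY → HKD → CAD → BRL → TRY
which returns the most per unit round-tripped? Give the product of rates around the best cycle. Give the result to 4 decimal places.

0.9305

(1) 9.346 × 3.051 × 0.1284 × 0.2452 = 0.89775
(2) 0.3118 × 0.1579 × 3.698 × 5.111 = 0.93053
Highest is cycle (2) at 0.9305 (≤1, no arbitrage).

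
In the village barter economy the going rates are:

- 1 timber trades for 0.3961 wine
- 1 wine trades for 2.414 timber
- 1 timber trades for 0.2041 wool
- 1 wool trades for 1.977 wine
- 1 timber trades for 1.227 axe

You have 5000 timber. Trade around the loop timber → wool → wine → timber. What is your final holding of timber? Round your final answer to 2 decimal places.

4870.31

5000 timber × 0.2041 = 1020.5 wool
1020.5 wool × 1.977 = 2017.5285 wine
2017.5285 wine × 2.414 = 4870.313799 timber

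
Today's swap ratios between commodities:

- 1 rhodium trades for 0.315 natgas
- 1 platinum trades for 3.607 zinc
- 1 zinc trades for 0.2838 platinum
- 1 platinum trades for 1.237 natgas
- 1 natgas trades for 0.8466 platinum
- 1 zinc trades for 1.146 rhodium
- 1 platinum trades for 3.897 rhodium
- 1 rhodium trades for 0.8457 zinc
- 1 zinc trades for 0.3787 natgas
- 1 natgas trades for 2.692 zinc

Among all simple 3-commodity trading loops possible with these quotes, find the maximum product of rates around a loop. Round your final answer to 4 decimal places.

zinc→natgas→platinum→zinc: 0.3787 × 0.8466 × 3.607 = 1.15643
natgas→platinum→rhodium→natgas: 0.8466 × 3.897 × 0.315 = 1.03925
zinc→rhodium→natgas→zinc: 1.146 × 0.315 × 2.692 = 0.97179
zinc→platinum→natgas→zinc: 0.2838 × 1.237 × 2.692 = 0.94506
zinc→platinum→rhodium→zinc: 0.2838 × 3.897 × 0.8457 = 0.93532
Maximum is zinc→natgas→platinum→zinc at 1.1564; arbitrage exists.

1.1564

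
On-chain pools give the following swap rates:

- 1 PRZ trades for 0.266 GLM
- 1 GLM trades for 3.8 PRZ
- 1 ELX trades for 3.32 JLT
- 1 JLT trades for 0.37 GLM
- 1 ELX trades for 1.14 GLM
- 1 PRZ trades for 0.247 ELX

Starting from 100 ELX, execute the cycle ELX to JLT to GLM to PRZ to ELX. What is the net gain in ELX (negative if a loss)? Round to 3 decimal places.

15.298

100 ELX × 3.32 = 332 JLT
332 JLT × 0.37 = 122.84 GLM
122.84 GLM × 3.8 = 466.792 PRZ
466.792 PRZ × 0.247 = 115.297624 ELX
Net change: 115.297624 − 100 = 15.297624 ELX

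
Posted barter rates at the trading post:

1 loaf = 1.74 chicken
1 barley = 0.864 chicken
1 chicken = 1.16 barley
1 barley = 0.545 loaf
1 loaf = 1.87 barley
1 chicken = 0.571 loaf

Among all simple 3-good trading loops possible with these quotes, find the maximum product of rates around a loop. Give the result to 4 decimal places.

barley→loaf→chicken→barley: 0.545 × 1.74 × 1.16 = 1.10003
barley→chicken→loaf→barley: 0.864 × 0.571 × 1.87 = 0.92255
Maximum is barley→loaf→chicken→barley at 1.1000; arbitrage exists.

1.1000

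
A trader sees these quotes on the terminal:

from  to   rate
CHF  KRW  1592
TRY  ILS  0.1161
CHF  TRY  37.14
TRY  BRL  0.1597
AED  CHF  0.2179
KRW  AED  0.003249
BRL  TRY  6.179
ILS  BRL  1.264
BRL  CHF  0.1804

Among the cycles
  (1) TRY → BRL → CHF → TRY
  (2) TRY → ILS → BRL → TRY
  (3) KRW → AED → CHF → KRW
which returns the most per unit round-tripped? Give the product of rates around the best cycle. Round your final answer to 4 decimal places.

1.1271

(1) 0.1597 × 0.1804 × 37.14 = 1.07000
(2) 0.1161 × 1.264 × 6.179 = 0.90677
(3) 0.003249 × 0.2179 × 1592 = 1.12707
Highest is cycle (3) at 1.1271 (>1, arbitrage).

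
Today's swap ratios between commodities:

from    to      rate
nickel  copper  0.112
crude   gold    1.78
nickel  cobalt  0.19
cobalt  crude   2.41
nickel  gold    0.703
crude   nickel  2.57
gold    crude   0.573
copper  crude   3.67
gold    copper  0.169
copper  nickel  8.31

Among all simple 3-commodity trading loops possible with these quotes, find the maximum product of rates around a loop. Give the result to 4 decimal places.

1.1768

cobalt→crude→nickel→cobalt: 2.41 × 2.57 × 0.19 = 1.17680
copper→crude→gold→copper: 3.67 × 1.78 × 0.169 = 1.10401
copper→crude→nickel→copper: 3.67 × 2.57 × 0.112 = 1.05637
gold→crude→nickel→gold: 0.573 × 2.57 × 0.703 = 1.03524
copper→nickel→gold→copper: 8.31 × 0.703 × 0.169 = 0.98729
Maximum is cobalt→crude→nickel→cobalt at 1.1768; arbitrage exists.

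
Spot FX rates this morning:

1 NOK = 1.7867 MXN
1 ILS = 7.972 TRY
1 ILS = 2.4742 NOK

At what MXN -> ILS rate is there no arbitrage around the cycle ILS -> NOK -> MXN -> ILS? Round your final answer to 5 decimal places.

Known legs of the cycle: 2.4742 × 1.7867 = 4.42065314
For no arbitrage the full-cycle product must be 1, so the missing rate is 1 / 4.42065314 ≈ 0.2262109.

0.22621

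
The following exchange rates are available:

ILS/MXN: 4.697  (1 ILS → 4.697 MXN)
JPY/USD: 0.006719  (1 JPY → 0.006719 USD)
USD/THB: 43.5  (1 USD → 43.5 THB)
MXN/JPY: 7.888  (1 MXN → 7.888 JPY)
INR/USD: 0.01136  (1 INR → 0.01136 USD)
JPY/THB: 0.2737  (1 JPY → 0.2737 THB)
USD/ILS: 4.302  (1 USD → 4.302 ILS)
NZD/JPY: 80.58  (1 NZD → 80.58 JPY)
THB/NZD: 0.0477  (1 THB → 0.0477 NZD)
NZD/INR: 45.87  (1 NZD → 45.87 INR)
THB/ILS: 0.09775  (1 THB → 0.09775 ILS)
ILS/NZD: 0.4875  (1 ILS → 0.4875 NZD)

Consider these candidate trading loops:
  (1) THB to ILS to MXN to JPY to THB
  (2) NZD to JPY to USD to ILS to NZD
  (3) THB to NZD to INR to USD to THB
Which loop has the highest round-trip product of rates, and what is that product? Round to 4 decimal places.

1.1355

(1) 0.09775 × 4.697 × 7.888 × 0.2737 = 0.99124
(2) 80.58 × 0.006719 × 4.302 × 0.4875 = 1.13547
(3) 0.0477 × 45.87 × 0.01136 × 43.5 = 1.08122
Highest is cycle (2) at 1.1355 (>1, arbitrage).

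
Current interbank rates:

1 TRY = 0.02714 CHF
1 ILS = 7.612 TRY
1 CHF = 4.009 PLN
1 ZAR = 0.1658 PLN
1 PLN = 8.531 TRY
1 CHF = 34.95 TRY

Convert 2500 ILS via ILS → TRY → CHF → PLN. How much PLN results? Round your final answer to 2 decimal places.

2500 ILS × 7.612 = 19030 TRY
19030 TRY × 0.02714 = 516.4742 CHF
516.4742 CHF × 4.009 = 2070.5450678 PLN

2070.55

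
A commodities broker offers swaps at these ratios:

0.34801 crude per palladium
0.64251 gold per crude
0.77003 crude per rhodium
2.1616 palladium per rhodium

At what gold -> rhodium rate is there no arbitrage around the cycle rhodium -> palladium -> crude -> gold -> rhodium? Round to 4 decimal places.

2.0690

Known legs of the cycle: 2.1616 × 0.34801 × 0.64251 = 0.48333355486416
For no arbitrage the full-cycle product must be 1, so the missing rate is 1 / 0.48333355486416 ≈ 2.068965.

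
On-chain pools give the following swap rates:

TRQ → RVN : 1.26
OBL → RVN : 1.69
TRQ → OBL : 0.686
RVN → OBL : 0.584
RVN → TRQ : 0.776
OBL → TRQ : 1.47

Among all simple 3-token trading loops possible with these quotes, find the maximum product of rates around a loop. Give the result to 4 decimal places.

1.0817

OBL→TRQ→RVN→OBL: 1.47 × 1.26 × 0.584 = 1.08168
OBL→RVN→TRQ→OBL: 1.69 × 0.776 × 0.686 = 0.89965
Maximum is OBL→TRQ→RVN→OBL at 1.0817; arbitrage exists.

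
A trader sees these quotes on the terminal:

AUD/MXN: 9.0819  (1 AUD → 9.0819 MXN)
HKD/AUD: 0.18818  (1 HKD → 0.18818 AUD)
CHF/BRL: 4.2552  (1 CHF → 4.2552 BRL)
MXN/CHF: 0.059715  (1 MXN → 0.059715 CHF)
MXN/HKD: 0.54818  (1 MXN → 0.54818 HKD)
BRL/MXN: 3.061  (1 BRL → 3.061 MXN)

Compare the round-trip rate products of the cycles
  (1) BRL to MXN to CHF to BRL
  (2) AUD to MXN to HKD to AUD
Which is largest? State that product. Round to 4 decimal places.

0.9369

(1) 3.061 × 0.059715 × 4.2552 = 0.77780
(2) 9.0819 × 0.54818 × 0.18818 = 0.93686
Highest is cycle (2) at 0.9369 (≤1, no arbitrage).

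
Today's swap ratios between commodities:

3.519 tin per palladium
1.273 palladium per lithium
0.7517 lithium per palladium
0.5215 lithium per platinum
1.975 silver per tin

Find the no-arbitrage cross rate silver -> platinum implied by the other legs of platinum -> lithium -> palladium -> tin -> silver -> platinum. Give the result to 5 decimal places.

Known legs of the cycle: 0.5215 × 1.273 × 3.519 × 1.975 = 4.6139096217375
For no arbitrage the full-cycle product must be 1, so the missing rate is 1 / 4.6139096217375 ≈ 0.2167359.

0.21674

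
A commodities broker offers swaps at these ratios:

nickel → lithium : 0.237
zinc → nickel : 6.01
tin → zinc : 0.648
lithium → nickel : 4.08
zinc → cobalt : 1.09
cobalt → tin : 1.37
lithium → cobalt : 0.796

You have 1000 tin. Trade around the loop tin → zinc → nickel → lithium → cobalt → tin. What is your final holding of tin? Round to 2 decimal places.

1006.54

1000 tin × 0.648 = 648 zinc
648 zinc × 6.01 = 3894.48 nickel
3894.48 nickel × 0.237 = 922.99176 lithium
922.99176 lithium × 0.796 = 734.70144096 cobalt
734.70144096 cobalt × 1.37 = 1006.5409741152 tin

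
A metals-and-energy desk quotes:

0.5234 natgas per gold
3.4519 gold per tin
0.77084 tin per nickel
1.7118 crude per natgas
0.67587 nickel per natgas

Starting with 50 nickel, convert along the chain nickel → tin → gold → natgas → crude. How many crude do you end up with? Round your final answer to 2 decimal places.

50 nickel × 0.77084 = 38.542 tin
38.542 tin × 3.4519 = 133.0431298 gold
133.0431298 gold × 0.5234 = 69.63477413732 natgas
69.63477413732 natgas × 1.7118 = 119.200806368264376 crude

119.20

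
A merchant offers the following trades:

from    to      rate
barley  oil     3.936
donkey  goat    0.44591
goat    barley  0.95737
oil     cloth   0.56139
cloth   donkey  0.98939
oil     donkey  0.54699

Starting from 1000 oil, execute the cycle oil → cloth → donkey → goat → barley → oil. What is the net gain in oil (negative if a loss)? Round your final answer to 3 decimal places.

-66.715

1000 oil × 0.56139 = 561.39 cloth
561.39 cloth × 0.98939 = 555.4336521 donkey
555.4336521 donkey × 0.44591 = 247.673419807911 goat
247.673419807911 goat × 0.95737 = 237.11510192149975407 barley
237.11510192149975407 barley × 3.936 = 933.28504116302303201952 oil
Net change: 933.28504116302303201952 − 1000 = -66.71495883697696798048 oil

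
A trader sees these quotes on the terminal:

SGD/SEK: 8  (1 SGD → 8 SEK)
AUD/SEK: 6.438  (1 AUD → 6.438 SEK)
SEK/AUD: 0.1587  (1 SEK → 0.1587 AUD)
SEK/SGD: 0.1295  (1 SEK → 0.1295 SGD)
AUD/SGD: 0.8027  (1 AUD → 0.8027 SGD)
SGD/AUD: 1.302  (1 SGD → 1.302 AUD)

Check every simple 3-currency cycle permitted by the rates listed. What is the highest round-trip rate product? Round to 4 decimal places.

SGD→AUD→SEK→SGD: 1.302 × 6.438 × 0.1295 = 1.08550
SGD→SEK→AUD→SGD: 8 × 0.1587 × 0.8027 = 1.01911
Maximum is SGD→AUD→SEK→SGD at 1.0855; arbitrage exists.

1.0855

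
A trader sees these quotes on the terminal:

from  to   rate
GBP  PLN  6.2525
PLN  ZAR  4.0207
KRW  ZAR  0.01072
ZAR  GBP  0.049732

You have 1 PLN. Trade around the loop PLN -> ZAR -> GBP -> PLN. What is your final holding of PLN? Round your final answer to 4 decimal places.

1 PLN × 4.0207 = 4.0207 ZAR
4.0207 ZAR × 0.049732 = 0.1999574524 GBP
0.1999574524 GBP × 6.2525 = 1.250233971131 PLN

1.2502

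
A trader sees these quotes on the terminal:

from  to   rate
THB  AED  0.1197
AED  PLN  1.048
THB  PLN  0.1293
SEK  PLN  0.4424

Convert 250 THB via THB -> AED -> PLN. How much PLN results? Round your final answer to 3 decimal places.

31.361

250 THB × 0.1197 = 29.925 AED
29.925 AED × 1.048 = 31.3614 PLN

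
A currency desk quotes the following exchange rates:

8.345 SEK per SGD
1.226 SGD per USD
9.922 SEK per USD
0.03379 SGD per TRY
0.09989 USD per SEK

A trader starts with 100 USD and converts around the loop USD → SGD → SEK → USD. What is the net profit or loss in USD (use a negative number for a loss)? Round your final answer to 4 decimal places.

100 USD × 1.226 = 122.6 SGD
122.6 SGD × 8.345 = 1023.097 SEK
1023.097 SEK × 0.09989 = 102.19715933 USD
Net change: 102.19715933 − 100 = 2.19715933 USD

2.1972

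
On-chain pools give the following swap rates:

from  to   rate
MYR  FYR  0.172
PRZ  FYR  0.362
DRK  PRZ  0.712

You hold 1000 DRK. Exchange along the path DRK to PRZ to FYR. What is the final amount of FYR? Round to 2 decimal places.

257.74

1000 DRK × 0.712 = 712 PRZ
712 PRZ × 0.362 = 257.744 FYR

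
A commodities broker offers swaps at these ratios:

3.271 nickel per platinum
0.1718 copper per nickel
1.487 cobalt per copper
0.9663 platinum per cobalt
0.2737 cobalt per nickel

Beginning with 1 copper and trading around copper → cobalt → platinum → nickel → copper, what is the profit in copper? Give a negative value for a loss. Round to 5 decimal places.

-0.19253

1 copper × 1.487 = 1.487 cobalt
1.487 cobalt × 0.9663 = 1.4368881 platinum
1.4368881 platinum × 3.271 = 4.7000609751 nickel
4.7000609751 nickel × 0.1718 = 0.80747047552218 copper
Net change: 0.80747047552218 − 1 = -0.19252952447782 copper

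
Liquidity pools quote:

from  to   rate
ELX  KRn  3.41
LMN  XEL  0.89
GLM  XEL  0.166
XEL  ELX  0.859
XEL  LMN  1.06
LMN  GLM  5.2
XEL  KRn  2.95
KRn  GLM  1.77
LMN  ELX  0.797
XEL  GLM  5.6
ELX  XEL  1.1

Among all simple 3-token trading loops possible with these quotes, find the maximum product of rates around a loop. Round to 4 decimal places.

0.9293

ELX→XEL→LMN→ELX: 1.1 × 1.06 × 0.797 = 0.92930
GLM→XEL→LMN→GLM: 0.166 × 1.06 × 5.2 = 0.91499
KRn→GLM→XEL→KRn: 1.77 × 0.166 × 2.95 = 0.86677
Maximum is ELX→XEL→LMN→ELX at 0.9293; no arbitrage — every cycle loses value.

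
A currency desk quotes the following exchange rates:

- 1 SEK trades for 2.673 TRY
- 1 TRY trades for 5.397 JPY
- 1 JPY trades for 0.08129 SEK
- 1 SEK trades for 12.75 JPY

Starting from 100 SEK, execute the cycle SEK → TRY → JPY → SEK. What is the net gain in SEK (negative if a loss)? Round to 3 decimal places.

17.270

100 SEK × 2.673 = 267.3 TRY
267.3 TRY × 5.397 = 1442.6181 JPY
1442.6181 JPY × 0.08129 = 117.270425349 SEK
Net change: 117.270425349 − 100 = 17.270425349 SEK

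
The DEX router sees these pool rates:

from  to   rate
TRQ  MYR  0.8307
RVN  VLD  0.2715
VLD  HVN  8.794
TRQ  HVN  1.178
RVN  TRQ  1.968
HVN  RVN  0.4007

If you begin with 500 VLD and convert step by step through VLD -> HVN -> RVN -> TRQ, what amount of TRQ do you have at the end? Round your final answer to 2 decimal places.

3467.38

500 VLD × 8.794 = 4397 HVN
4397 HVN × 0.4007 = 1761.8779 RVN
1761.8779 RVN × 1.968 = 3467.3757072 TRQ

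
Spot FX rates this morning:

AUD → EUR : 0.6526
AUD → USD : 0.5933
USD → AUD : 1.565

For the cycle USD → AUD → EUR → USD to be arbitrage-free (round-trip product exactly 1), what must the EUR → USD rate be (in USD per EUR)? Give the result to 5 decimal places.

Known legs of the cycle: 1.565 × 0.6526 = 1.021319
For no arbitrage the full-cycle product must be 1, so the missing rate is 1 / 1.021319 ≈ 0.9791260.

0.97913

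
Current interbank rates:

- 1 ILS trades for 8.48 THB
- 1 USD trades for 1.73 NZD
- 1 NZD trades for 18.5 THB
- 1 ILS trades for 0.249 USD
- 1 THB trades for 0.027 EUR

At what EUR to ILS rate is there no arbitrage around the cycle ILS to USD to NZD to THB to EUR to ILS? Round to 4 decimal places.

Known legs of the cycle: 0.249 × 1.73 × 18.5 × 0.027 = 0.215169615
For no arbitrage the full-cycle product must be 1, so the missing rate is 1 / 0.215169615 ≈ 4.647496.

4.6475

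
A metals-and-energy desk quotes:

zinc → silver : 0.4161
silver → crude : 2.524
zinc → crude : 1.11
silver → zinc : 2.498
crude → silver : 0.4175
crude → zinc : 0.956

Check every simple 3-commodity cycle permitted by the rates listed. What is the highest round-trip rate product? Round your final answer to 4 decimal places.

crude→silver→zinc→crude: 0.4175 × 2.498 × 1.11 = 1.15764
crude→zinc→silver→crude: 0.956 × 0.4161 × 2.524 = 1.00403
Maximum is crude→silver→zinc→crude at 1.1576; arbitrage exists.

1.1576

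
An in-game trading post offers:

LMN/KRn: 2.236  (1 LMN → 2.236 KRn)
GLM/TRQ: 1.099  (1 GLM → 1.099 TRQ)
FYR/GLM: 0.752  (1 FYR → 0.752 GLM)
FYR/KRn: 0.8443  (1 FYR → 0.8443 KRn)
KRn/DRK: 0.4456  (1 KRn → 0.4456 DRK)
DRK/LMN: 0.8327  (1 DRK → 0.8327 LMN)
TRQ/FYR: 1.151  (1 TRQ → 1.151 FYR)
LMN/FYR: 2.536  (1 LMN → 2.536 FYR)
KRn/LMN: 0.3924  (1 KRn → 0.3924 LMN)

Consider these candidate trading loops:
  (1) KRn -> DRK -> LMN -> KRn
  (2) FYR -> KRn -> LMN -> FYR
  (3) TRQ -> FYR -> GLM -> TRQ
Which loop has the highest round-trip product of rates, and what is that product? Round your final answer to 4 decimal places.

0.9512

(1) 0.4456 × 0.8327 × 2.236 = 0.82967
(2) 0.8443 × 0.3924 × 2.536 = 0.84019
(3) 1.151 × 0.752 × 1.099 = 0.95124
Highest is cycle (3) at 0.9512 (≤1, no arbitrage).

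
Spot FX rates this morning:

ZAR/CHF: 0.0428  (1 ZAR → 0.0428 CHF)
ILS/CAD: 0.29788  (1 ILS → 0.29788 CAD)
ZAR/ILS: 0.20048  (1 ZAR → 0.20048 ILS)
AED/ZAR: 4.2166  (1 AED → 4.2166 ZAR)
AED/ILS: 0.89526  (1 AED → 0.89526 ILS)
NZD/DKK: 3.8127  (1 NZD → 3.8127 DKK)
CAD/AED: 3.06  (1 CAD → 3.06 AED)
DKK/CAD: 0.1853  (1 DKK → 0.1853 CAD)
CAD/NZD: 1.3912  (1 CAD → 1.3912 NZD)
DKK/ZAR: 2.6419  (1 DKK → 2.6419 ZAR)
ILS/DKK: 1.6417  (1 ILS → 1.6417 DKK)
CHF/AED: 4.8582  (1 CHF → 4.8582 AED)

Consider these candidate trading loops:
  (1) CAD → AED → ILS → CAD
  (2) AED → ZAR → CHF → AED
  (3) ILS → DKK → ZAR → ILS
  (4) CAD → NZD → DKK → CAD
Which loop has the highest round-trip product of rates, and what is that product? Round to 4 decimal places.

0.9829

(1) 3.06 × 0.89526 × 0.29788 = 0.81604
(2) 4.2166 × 0.0428 × 4.8582 = 0.87676
(3) 1.6417 × 2.6419 × 0.20048 = 0.86952
(4) 1.3912 × 3.8127 × 0.1853 = 0.98287
Highest is cycle (4) at 0.9829 (≤1, no arbitrage).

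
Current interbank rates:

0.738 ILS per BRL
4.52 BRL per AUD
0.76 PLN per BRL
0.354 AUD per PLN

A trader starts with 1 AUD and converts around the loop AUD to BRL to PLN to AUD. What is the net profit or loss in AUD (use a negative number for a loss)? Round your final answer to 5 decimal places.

0.21606

1 AUD × 4.52 = 4.52 BRL
4.52 BRL × 0.76 = 3.4352 PLN
3.4352 PLN × 0.354 = 1.2160608 AUD
Net change: 1.2160608 − 1 = 0.2160608 AUD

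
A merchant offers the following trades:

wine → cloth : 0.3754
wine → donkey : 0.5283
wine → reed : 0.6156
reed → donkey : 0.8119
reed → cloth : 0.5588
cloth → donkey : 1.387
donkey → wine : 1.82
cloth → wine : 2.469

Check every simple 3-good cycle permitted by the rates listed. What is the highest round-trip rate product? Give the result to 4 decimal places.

donkey→wine→cloth→donkey: 1.82 × 0.3754 × 1.387 = 0.94764
donkey→wine→reed→donkey: 1.82 × 0.6156 × 0.8119 = 0.90965
cloth→wine→reed→cloth: 2.469 × 0.6156 × 0.5588 = 0.84933
Maximum is donkey→wine→cloth→donkey at 0.9476; no arbitrage — every cycle loses value.

0.9476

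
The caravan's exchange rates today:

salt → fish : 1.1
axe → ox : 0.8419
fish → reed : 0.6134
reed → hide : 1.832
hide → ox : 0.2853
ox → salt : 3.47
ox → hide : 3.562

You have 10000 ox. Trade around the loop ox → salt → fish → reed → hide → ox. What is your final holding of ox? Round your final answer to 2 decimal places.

10000 ox × 3.47 = 34700 salt
34700 salt × 1.1 = 38170 fish
38170 fish × 0.6134 = 23413.478 reed
23413.478 reed × 1.832 = 42893.491696 hide
42893.491696 hide × 0.2853 = 12237.5131808688 ox

12237.51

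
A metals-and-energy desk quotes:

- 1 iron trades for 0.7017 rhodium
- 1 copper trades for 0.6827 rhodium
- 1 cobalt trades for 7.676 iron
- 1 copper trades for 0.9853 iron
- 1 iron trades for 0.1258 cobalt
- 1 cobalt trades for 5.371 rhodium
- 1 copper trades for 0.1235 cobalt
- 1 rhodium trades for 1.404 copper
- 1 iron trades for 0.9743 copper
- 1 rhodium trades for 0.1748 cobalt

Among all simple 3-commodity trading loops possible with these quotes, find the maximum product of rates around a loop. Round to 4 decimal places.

copper→iron→rhodium→copper: 0.9853 × 0.7017 × 1.404 = 0.97070
rhodium→cobalt→iron→rhodium: 0.1748 × 7.676 × 0.7017 = 0.94152
copper→cobalt→rhodium→copper: 0.1235 × 5.371 × 1.404 = 0.93130
copper→cobalt→iron→copper: 0.1235 × 7.676 × 0.9743 = 0.92362
Maximum is copper→iron→rhodium→copper at 0.9707; no arbitrage — every cycle loses value.

0.9707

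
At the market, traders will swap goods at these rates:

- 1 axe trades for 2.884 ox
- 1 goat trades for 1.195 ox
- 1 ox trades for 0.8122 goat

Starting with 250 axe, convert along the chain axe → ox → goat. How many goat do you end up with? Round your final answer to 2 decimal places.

585.60

250 axe × 2.884 = 721 ox
721 ox × 0.8122 = 585.5962 goat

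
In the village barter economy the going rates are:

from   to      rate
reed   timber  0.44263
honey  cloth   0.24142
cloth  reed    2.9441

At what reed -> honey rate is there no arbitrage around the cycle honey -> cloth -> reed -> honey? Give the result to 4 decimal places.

Known legs of the cycle: 0.24142 × 2.9441 = 0.710764622
For no arbitrage the full-cycle product must be 1, so the missing rate is 1 / 0.710764622 ≈ 1.406936.

1.4069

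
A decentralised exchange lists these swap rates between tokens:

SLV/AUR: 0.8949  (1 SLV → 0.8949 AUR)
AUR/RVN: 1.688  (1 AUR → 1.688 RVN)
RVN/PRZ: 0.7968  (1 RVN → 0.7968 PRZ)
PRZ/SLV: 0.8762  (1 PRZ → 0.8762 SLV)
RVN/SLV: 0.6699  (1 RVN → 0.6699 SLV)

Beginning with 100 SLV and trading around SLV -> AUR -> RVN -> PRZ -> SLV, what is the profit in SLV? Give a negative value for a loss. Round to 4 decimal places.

5.4629

100 SLV × 0.8949 = 89.49 AUR
89.49 AUR × 1.688 = 151.05912 RVN
151.05912 RVN × 0.7968 = 120.363906816 PRZ
120.363906816 PRZ × 0.8762 = 105.4628551521792 SLV
Net change: 105.4628551521792 − 100 = 5.4628551521792 SLV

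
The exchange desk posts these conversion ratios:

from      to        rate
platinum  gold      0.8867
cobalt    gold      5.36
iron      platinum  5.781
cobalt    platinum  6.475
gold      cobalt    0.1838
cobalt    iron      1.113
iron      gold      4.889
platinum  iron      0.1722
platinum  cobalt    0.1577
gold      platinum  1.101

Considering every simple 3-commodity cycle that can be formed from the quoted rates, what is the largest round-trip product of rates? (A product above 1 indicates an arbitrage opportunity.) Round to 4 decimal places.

1.0553

cobalt→platinum→gold→cobalt: 6.475 × 0.8867 × 0.1838 = 1.05527
cobalt→iron→platinum→cobalt: 1.113 × 5.781 × 0.1577 = 1.01468
cobalt→iron→gold→cobalt: 1.113 × 4.889 × 0.1838 = 1.00014
cobalt→gold→platinum→cobalt: 5.36 × 1.101 × 0.1577 = 0.93064
gold→platinum→iron→gold: 1.101 × 0.1722 × 4.889 = 0.92692
Maximum is cobalt→platinum→gold→cobalt at 1.0553; arbitrage exists.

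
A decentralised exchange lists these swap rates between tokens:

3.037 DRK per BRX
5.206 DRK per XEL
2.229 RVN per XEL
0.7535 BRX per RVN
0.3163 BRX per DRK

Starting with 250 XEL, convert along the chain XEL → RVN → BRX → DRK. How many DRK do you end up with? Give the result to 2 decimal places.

250 XEL × 2.229 = 557.25 RVN
557.25 RVN × 0.7535 = 419.887875 BRX
419.887875 BRX × 3.037 = 1275.199476375 DRK

1275.20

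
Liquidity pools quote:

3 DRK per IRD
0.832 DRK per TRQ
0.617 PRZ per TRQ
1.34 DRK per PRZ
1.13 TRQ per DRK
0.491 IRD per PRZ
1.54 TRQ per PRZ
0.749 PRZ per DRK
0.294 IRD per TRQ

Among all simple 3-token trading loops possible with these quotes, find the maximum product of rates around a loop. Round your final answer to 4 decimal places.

PRZ→IRD→DRK→PRZ: 0.491 × 3 × 0.749 = 1.10328
TRQ→IRD→DRK→TRQ: 0.294 × 3 × 1.13 = 0.99666
TRQ→DRK→PRZ→TRQ: 0.832 × 0.749 × 1.54 = 0.95968
TRQ→PRZ→DRK→TRQ: 0.617 × 1.34 × 1.13 = 0.93426
Maximum is PRZ→IRD→DRK→PRZ at 1.1033; arbitrage exists.

1.1033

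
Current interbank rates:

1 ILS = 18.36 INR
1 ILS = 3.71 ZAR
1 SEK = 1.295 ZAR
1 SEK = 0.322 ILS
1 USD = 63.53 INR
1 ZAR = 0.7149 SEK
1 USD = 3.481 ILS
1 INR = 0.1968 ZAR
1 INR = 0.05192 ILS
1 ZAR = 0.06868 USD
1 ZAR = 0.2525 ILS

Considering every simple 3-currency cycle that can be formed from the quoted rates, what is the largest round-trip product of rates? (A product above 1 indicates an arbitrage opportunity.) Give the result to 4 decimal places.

INR→ZAR→ILS→INR: 0.1968 × 0.2525 × 18.36 = 0.91235
USD→ILS→ZAR→USD: 3.481 × 3.71 × 0.06868 = 0.88697
INR→ZAR→USD→INR: 0.1968 × 0.06868 × 63.53 = 0.85869
ZAR→SEK→ILS→ZAR: 0.7149 × 0.322 × 3.71 = 0.85403
Maximum is INR→ZAR→ILS→INR at 0.9123; no arbitrage — every cycle loses value.

0.9123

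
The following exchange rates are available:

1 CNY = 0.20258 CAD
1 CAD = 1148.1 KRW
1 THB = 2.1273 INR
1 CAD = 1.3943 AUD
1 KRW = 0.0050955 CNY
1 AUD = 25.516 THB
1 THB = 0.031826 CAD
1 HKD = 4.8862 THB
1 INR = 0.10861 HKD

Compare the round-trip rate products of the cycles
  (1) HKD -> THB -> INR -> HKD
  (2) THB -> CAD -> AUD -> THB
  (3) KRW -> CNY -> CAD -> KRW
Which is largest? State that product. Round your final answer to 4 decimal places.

1.1851

(1) 4.8862 × 2.1273 × 0.10861 = 1.12894
(2) 0.031826 × 1.3943 × 25.516 = 1.13227
(3) 0.0050955 × 0.20258 × 1148.1 = 1.18512
Highest is cycle (3) at 1.1851 (>1, arbitrage).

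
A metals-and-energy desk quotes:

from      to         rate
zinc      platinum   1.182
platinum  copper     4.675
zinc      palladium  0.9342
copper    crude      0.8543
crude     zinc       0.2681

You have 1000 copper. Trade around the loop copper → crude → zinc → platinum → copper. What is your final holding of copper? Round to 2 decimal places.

1265.63

1000 copper × 0.8543 = 854.3 crude
854.3 crude × 0.2681 = 229.03783 zinc
229.03783 zinc × 1.182 = 270.72271506 platinum
270.72271506 platinum × 4.675 = 1265.6286929055 copper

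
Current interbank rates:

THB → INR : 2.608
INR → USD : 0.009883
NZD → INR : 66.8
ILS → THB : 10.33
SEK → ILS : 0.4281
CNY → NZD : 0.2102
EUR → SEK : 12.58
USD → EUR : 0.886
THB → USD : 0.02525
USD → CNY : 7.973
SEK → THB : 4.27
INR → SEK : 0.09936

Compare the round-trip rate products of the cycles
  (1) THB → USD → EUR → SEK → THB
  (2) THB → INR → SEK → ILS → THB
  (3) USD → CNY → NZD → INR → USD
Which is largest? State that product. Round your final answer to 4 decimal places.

(1) 0.02525 × 0.886 × 12.58 × 4.27 = 1.20172
(2) 2.608 × 0.09936 × 0.4281 × 10.33 = 1.14595
(3) 7.973 × 0.2102 × 66.8 × 0.009883 = 1.10642
Highest is cycle (1) at 1.2017 (>1, arbitrage).

1.2017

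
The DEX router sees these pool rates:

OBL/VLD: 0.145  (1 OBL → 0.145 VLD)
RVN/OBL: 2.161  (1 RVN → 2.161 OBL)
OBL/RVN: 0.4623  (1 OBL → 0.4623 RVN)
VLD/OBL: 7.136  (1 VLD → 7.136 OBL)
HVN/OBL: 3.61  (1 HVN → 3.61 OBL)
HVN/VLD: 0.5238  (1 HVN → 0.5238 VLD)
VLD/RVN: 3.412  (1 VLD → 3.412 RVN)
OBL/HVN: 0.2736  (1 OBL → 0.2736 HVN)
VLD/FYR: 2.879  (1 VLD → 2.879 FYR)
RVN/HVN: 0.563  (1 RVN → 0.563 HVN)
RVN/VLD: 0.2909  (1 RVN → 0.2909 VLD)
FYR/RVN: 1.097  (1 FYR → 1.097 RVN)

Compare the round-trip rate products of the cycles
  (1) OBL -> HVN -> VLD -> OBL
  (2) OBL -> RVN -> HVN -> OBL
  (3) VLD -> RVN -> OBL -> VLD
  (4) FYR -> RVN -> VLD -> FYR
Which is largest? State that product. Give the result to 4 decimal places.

1.0691

(1) 0.2736 × 0.5238 × 7.136 = 1.02267
(2) 0.4623 × 0.563 × 3.61 = 0.93959
(3) 3.412 × 2.161 × 0.145 = 1.06913
(4) 1.097 × 0.2909 × 2.879 = 0.91874
Highest is cycle (3) at 1.0691 (>1, arbitrage).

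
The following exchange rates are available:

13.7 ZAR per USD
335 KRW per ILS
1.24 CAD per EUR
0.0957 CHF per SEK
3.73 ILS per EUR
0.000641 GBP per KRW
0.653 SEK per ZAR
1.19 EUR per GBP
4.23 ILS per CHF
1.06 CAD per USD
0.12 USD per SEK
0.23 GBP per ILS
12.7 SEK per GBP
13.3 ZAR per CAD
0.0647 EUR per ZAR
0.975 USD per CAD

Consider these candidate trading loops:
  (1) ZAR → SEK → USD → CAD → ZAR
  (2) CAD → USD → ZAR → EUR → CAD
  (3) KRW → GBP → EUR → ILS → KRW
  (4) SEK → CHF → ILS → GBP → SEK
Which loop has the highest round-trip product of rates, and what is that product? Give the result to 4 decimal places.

(1) 0.653 × 0.12 × 1.06 × 13.3 = 1.10472
(2) 0.975 × 13.7 × 0.0647 × 1.24 = 1.07165
(3) 0.000641 × 1.19 × 3.73 × 335 = 0.95314
(4) 0.0957 × 4.23 × 0.23 × 12.7 = 1.18245
Highest is cycle (4) at 1.1825 (>1, arbitrage).

1.1825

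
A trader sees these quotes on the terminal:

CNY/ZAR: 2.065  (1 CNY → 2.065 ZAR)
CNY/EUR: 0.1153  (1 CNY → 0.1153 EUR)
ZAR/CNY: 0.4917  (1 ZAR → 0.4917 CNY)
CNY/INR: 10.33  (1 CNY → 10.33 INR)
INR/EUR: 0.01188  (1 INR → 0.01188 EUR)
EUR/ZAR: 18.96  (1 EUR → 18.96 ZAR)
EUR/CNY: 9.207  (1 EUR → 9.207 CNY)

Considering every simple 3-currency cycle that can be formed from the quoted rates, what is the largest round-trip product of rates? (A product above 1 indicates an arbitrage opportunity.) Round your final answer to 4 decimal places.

1.1299

CNY→INR→EUR→CNY: 10.33 × 0.01188 × 9.207 = 1.12989
CNY→EUR→ZAR→CNY: 0.1153 × 18.96 × 0.4917 = 1.07490
Maximum is CNY→INR→EUR→CNY at 1.1299; arbitrage exists.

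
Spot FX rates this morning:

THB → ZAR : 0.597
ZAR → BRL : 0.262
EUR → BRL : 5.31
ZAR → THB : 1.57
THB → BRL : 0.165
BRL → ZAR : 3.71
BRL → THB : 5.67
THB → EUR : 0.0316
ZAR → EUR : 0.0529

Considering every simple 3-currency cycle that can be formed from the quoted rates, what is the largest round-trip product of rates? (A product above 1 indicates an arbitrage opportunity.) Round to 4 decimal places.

EUR→BRL→ZAR→EUR: 5.31 × 3.71 × 0.0529 = 1.04214
ZAR→THB→BRL→ZAR: 1.57 × 0.165 × 3.71 = 0.96108
EUR→BRL→THB→EUR: 5.31 × 5.67 × 0.0316 = 0.95140
ZAR→BRL→THB→ZAR: 0.262 × 5.67 × 0.597 = 0.88687
Maximum is EUR→BRL→ZAR→EUR at 1.0421; arbitrage exists.

1.0421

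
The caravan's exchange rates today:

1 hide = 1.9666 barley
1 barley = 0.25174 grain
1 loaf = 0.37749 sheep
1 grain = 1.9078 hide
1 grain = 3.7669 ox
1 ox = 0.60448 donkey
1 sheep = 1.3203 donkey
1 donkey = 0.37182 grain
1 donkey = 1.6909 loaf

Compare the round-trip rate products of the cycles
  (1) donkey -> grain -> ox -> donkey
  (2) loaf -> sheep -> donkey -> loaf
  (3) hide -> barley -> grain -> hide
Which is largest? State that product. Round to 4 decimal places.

(1) 0.37182 × 3.7669 × 0.60448 = 0.84664
(2) 0.37749 × 1.3203 × 1.6909 = 0.84274
(3) 1.9666 × 0.25174 × 1.9078 = 0.94450
Highest is cycle (3) at 0.9445 (≤1, no arbitrage).

0.9445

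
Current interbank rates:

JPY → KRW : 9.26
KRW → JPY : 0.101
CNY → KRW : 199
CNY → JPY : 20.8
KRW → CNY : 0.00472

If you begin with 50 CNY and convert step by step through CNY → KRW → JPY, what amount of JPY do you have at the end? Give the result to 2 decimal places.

50 CNY × 199 = 9950 KRW
9950 KRW × 0.101 = 1004.95 JPY

1004.95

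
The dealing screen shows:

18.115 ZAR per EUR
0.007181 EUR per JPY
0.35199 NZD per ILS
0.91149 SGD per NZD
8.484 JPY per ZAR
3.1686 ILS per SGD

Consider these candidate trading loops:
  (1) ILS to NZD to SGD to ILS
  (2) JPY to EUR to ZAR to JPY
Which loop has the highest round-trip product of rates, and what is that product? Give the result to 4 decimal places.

1.1036

(1) 0.35199 × 0.91149 × 3.1686 = 1.01660
(2) 0.007181 × 18.115 × 8.484 = 1.10363
Highest is cycle (2) at 1.1036 (>1, arbitrage).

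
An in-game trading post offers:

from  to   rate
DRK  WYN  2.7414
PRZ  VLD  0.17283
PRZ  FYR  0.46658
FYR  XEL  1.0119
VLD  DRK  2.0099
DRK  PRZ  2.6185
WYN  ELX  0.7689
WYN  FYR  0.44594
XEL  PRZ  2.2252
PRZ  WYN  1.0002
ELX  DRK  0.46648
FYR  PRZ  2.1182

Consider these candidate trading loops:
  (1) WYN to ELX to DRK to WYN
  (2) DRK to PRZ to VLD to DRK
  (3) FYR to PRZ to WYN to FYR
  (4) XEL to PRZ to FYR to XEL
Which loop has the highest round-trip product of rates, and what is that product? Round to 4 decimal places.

(1) 0.7689 × 0.46648 × 2.7414 = 0.98328
(2) 2.6185 × 0.17283 × 2.0099 = 0.90959
(3) 2.1182 × 1.0002 × 0.44594 = 0.94478
(4) 2.2252 × 0.46658 × 1.0119 = 1.05059
Highest is cycle (4) at 1.0506 (>1, arbitrage).

1.0506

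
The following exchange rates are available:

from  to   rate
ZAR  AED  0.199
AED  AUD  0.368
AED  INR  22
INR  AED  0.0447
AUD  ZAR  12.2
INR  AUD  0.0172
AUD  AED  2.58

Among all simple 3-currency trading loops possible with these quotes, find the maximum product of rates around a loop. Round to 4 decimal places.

INR→AUD→AED→INR: 0.0172 × 2.58 × 22 = 0.97627
ZAR→AED→AUD→ZAR: 0.199 × 0.368 × 12.2 = 0.89343
Maximum is INR→AUD→AED→INR at 0.9763; no arbitrage — every cycle loses value.

0.9763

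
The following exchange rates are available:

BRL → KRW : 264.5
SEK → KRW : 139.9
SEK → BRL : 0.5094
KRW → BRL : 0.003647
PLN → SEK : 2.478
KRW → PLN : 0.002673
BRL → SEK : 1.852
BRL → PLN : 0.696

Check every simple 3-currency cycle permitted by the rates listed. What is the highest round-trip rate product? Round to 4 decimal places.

KRW→BRL→SEK→KRW: 0.003647 × 1.852 × 139.9 = 0.94492
KRW→PLN→SEK→KRW: 0.002673 × 2.478 × 139.9 = 0.92665
BRL→PLN→SEK→BRL: 0.696 × 2.478 × 0.5094 = 0.87856
Maximum is KRW→BRL→SEK→KRW at 0.9449; no arbitrage — every cycle loses value.

0.9449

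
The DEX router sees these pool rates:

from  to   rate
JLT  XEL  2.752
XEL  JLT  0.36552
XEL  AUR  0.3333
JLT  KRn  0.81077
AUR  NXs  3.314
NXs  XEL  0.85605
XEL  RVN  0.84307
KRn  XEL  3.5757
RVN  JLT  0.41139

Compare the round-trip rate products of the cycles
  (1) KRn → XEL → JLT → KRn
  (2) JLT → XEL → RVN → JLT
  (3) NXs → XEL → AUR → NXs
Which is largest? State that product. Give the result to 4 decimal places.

(1) 3.5757 × 0.36552 × 0.81077 = 1.05967
(2) 2.752 × 0.84307 × 0.41139 = 0.95448
(3) 0.85605 × 0.3333 × 3.314 = 0.94556
Highest is cycle (1) at 1.0597 (>1, arbitrage).

1.0597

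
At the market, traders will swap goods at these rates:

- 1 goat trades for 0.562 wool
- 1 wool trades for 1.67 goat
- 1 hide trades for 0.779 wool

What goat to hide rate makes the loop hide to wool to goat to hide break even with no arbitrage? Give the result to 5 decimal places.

0.76868

Known legs of the cycle: 0.779 × 1.67 = 1.30093
For no arbitrage the full-cycle product must be 1, so the missing rate is 1 / 1.30093 ≈ 0.7686809.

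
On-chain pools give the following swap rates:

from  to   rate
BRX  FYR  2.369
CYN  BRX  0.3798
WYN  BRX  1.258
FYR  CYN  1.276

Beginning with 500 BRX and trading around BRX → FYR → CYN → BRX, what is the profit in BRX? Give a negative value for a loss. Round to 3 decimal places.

74.038

500 BRX × 2.369 = 1184.5 FYR
1184.5 FYR × 1.276 = 1511.422 CYN
1511.422 CYN × 0.3798 = 574.0380756 BRX
Net change: 574.0380756 − 500 = 74.0380756 BRX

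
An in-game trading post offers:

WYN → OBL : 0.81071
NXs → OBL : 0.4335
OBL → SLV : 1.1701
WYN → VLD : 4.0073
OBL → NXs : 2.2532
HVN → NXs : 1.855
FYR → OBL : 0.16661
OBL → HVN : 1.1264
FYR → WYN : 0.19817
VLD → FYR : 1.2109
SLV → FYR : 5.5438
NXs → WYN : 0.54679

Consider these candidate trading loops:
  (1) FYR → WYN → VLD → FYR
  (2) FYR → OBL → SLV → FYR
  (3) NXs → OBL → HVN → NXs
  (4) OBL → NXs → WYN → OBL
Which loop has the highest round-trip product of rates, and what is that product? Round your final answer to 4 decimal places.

(1) 0.19817 × 4.0073 × 1.2109 = 0.96161
(2) 0.16661 × 1.1701 × 5.5438 = 1.08077
(3) 0.4335 × 1.1264 × 1.855 = 0.90579
(4) 2.2532 × 0.54679 × 0.81071 = 0.99882
Highest is cycle (2) at 1.0808 (>1, arbitrage).

1.0808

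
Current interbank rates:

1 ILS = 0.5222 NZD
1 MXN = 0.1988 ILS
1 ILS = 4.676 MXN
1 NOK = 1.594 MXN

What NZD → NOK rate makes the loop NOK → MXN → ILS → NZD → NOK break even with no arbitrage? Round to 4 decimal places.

Known legs of the cycle: 1.594 × 0.1988 × 0.5222 = 0.16547849584
For no arbitrage the full-cycle product must be 1, so the missing rate is 1 / 0.16547849584 ≈ 6.043081.

6.0431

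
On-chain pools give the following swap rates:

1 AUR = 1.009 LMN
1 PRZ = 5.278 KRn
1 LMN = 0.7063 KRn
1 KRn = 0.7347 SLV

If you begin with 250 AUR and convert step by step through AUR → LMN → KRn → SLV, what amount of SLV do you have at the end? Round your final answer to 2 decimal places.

130.90

250 AUR × 1.009 = 252.25 LMN
252.25 LMN × 0.7063 = 178.164175 KRn
178.164175 KRn × 0.7347 = 130.8972193725 SLV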